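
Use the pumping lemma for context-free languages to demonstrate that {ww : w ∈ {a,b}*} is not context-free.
Assume for contradiction that L is context-free, and let p ≥ 1 be the pumping length given by the pumping lemma for CFLs.
Choose s = a^p b^p a^p b^p. Then s ∈ L (take w = a^p b^p) and |s| = 4p ≥ p.
By the CFL pumping lemma, s = uvxyz for some u, v, x, y, z with |vxy| ≤ p, |vy| ≥ 1, and uv^i xy^i z ∈ L for every i ≥ 0.

Write s as four blocks A₁ B₁ A₂ B₂ with A₁ = A₂ = a^p and B₁ = B₂ = b^p. Since |vxy| ≤ p, the window vxy lies inside at most two adjacent blocks. Take i = 0 and let t = uxz, so |t| = 4p − |vy| with 1 ≤ |vy| ≤ p. If |t| is odd, t ∉ L immediately, so assume |vy| is even (hence |vy| ≥ 2) and |t|/2 = 2p − |vy|/2, which satisfies p ≤ |t|/2 ≤ 2p − 1.

Case 1 (vxy inside A₁B₁): t = a^(p−j) b^(p−l) a^p b^p with j + l = |vy|. The second half of t has length < 2p, so it is a suffix of the trailing a^p b^p and ends in b; the first half is a^(p−j) b^(p−l) a^((j+l)/2), which ends in a because (j+l)/2 ≥ 1. The halves differ, so t ∉ L.

Case 2 (vxy inside B₁A₂, straddling the middle): t = a^p b^(p−j) a^(p−l) b^p with j + l = |vy|. If t = ww, then w is a prefix of t of length ≥ p, so w begins with a^p; and w is a suffix of t of length ≥ p, so w ends with b^p. That forces |w| ≥ 2p, contradicting |w| = |t|/2 ≤ 2p − 1. So t ∉ L.

Case 3 (vxy inside A₂B₂): t = a^p b^p a^(p−j) b^(p−l) with j + l = |vy|. The first half of t is a prefix of a^p b^p, so it begins with a; the second half is b^((j+l)/2) a^(p−j) b^(p−l), which begins with b. The halves differ, so t ∉ L.

In every case uv⁰xy⁰z = uxz ∉ L.

This contradicts the CFL pumping lemma, which requires uv^i xy^i z ∈ L for all i ≥ 0.
Hence L = {ww : w ∈ {a,b}*} is not context-free. ∎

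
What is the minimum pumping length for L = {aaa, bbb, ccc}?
p = 4

For a finite language L, the pumping lemma holds vacuously if p > max|s| for s ∈ L.

The longest string in L = {aaa, bbb, ccc} has length 3.
If p = 4, then no string s ∈ L has |s| ≥ p, so the condition is vacuously true.

The minimum pumping length is p = 4.

Why no smaller p works: for any p ≤ 3, the longest string s ∈ L has |s| = 3 ≥ p, so it would
have to be pumpable; but pumping up (i = 2, 3, ...) produces ever longer strings, which cannot all lie in the
finite language L. So the pumping property fails for every p ≤ 3.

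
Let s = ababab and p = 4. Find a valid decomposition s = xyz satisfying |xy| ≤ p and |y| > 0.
x = '', y = 'a', z = 'babab'

For s = ababab and p = 4, one valid decomposition is:
- x = '' (length 0)
- y = 'a' (length 1)
- z = 'babab' (length 5)

Verification:
- xyz = '' + 'a' + 'babab' = ababab ✓
- |xy| = 1 ≤ 4 ✓
- |y| = 1 > 0 ✓

All pumping lemma constraints are satisfied.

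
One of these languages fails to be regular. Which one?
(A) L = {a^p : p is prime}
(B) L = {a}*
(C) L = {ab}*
(A) {a^p : p is prime}

(A) L = {a^p : p is prime} is NOT regular.

The pumping lemma can be used to prove this:
After pumping, the length becomes composite

The other languages are regular because they can be recognized by finite automata.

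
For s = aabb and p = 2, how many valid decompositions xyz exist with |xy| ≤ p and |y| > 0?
3

For s = 'aabb' with pumping length p = 2:

Constraints: |xy| ≤ 2, |y| > 0

Valid decompositions (|xy| ≤ p, |y| ≥ 1):
  • x='', y='a', z='abb'
  • x='a', y='a', z='bb'
  • x='', y='aa', z='bb'

Total count: 3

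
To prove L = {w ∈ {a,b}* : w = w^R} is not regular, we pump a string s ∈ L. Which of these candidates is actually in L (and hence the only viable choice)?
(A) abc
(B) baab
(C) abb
(B) baab

The pumping lemma is applied to a string s that lies in L, so first check membership of each option:
- (A) abc reversed is cba ≠ abc, so it is not a palindrome and is not in L ✗
- (B) baab reversed is baab, the same string, so it is a palindrome and is in L ✓
- (C) abb reversed is bba ≠ abb, so it is not a palindrome and is not in L ✗

Only (B) baab is in L, so it is the only candidate that could play the role of s.
(In a complete proof one picks s in terms of the pumping length p so that |s| ≥ p is guaranteed; a fixed string like baab illustrates the shape of such an s.)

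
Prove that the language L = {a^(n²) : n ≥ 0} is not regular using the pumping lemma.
Assume for contradiction that L is regular, and let p ≥ 1 be the pumping length given by the pumping lemma.
Choose s = a^(p²). Then s ∈ L and |s| = p² ≥ p.
By the pumping lemma, s = xyz for some x, y, z with |xy| ≤ p, |y| ≥ 1, and xy^i z ∈ L for every i ≥ 0.
Here y = a^k for some k with 1 ≤ k ≤ |xy| ≤ p.

Take i = 2: |xy²z| = p² + k.
Now p² < p² + k ≤ p² + p < p² + 2p + 1 = (p + 1)².
So |xy²z| lies strictly between the consecutive squares p² and (p + 1)², hence is not a perfect square, and xy²z ∉ L.

This contradicts the pumping lemma, which requires xy^i z ∈ L for all i ≥ 0.
Hence L = {a^(n²) : n ≥ 0} is not regular. ∎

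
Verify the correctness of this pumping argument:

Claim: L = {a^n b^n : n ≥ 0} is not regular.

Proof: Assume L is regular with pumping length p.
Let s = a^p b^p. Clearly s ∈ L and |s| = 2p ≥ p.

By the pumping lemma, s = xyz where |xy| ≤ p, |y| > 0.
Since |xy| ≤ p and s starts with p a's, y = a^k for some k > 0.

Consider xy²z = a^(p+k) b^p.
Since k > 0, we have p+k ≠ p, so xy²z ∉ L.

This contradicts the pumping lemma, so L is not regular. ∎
The proof is correct.

This proof is valid because:
1. The string s = a^p b^p is correctly in L
2. The decomposition analysis is correct: y must consist only of a's
3. The contradiction is valid: pumping increases a's but not b's
4. The conclusion follows logically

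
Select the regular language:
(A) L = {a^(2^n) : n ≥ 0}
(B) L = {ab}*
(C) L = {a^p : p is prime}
(B) {ab}*

(B) L = {ab}* is regular.

This can be recognized by a finite automaton (DFA/NFA).
Regular expressions like {ab}* define regular languages.

The other choices are not regular:
- {a^p : p is prime}: After pumping, the length becomes composite
- {a^(2^n) : n ≥ 0}: After pumping, length is no longer a power of 2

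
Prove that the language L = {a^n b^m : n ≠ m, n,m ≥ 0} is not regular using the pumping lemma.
Assume for contradiction that L is regular, and let p ≥ 1 be the pumping length given by the pumping lemma.
Choose s = a^p b^(p + p!). Then s ∈ L because p ≠ p + p! (as p! ≥ 1), and |s| ≥ p.
By the pumping lemma, s = xyz for some x, y, z with |xy| ≤ p, |y| ≥ 1, and xy^i z ∈ L for every i ≥ 0.
Since |xy| ≤ p and the first p symbols of s are all a's, y = a^k for some k with 1 ≤ k ≤ p.
For every i ≥ 0, xy^i z = a^(p + (i − 1)k) b^(p + p!).

Because 1 ≤ k ≤ p, k divides p!. Let t = p!/k (a positive integer) and take i = t + 1.
Then the number of a's is p + tk = p + p!, which equals the number of b's.
So xy^(t+1) z = a^(p + p!) b^(p + p!) has equally many a's and b's and is NOT in L.

This contradicts the pumping lemma, which requires xy^i z ∈ L for all i ≥ 0.
Hence L = {a^n b^m : n ≠ m, n,m ≥ 0} is not regular. ∎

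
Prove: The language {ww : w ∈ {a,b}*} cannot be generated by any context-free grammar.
Assume for contradiction that L is context-free, and let p ≥ 1 be the pumping length given by the pumping lemma for CFLs.
Choose s = a^p b^p a^p b^p. Then s ∈ L (take w = a^p b^p) and |s| = 4p ≥ p.
By the CFL pumping lemma, s = uvxyz for some u, v, x, y, z with |vxy| ≤ p, |vy| ≥ 1, and uv^i xy^i z ∈ L for every i ≥ 0.

Write s as four blocks A₁ B₁ A₂ B₂ with A₁ = A₂ = a^p and B₁ = B₂ = b^p. Since |vxy| ≤ p, the window vxy lies inside at most two adjacent blocks. Take i = 0 and let t = uxz, so |t| = 4p − |vy| with 1 ≤ |vy| ≤ p. If |t| is odd, t ∉ L immediately, so assume |vy| is even (hence |vy| ≥ 2) and |t|/2 = 2p − |vy|/2, which satisfies p ≤ |t|/2 ≤ 2p − 1.

Case 1 (vxy inside A₁B₁): t = a^(p−j) b^(p−l) a^p b^p with j + l = |vy|. The second half of t has length < 2p, so it is a suffix of the trailing a^p b^p and ends in b; the first half is a^(p−j) b^(p−l) a^((j+l)/2), which ends in a because (j+l)/2 ≥ 1. The halves differ, so t ∉ L.

Case 2 (vxy inside B₁A₂, straddling the middle): t = a^p b^(p−j) a^(p−l) b^p with j + l = |vy|. If t = ww, then w is a prefix of t of length ≥ p, so w begins with a^p; and w is a suffix of t of length ≥ p, so w ends with b^p. That forces |w| ≥ 2p, contradicting |w| = |t|/2 ≤ 2p − 1. So t ∉ L.

Case 3 (vxy inside A₂B₂): t = a^p b^p a^(p−j) b^(p−l) with j + l = |vy|. The first half of t is a prefix of a^p b^p, so it begins with a; the second half is b^((j+l)/2) a^(p−j) b^(p−l), which begins with b. The halves differ, so t ∉ L.

In every case uv⁰xy⁰z = uxz ∉ L.

This contradicts the CFL pumping lemma, which requires uv^i xy^i z ∈ L for all i ≥ 0.
Hence L = {ww : w ∈ {a,b}*} is not context-free. ∎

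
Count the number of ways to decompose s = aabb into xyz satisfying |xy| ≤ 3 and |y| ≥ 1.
6

For s = 'aabb' with pumping length p = 3:

Constraints: |xy| ≤ 3, |y| > 0

Valid decompositions (|xy| ≤ p, |y| ≥ 1):
  • x='', y='a', z='abb'
  • x='a', y='a', z='bb'
  • x='', y='aa', z='bb'
  • x='aa', y='b', z='b'
  • x='a', y='ab', z='b'
  • x='', y='aab', z='b'

Total count: 6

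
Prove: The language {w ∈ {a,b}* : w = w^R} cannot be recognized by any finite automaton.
Assume for contradiction that L is regular, and let p ≥ 1 be the pumping length given by the pumping lemma.
Choose s = a^p b a^p. Then s ∈ L (it reads the same in both directions) and |s| = 2p + 1 ≥ p.
By the pumping lemma, s = xyz for some x, y, z with |xy| ≤ p, |y| ≥ 1, and xy^i z ∈ L for every i ≥ 0.
Since |xy| ≤ p and the first p symbols of s are all a's, y = a^k for some k with 1 ≤ k ≤ p.

Take i = 2: xy²z = a^(p + k) b a^p.
Its reversal is a^p b a^(p + k). These differ because the block of a's before the unique b has length p + k in one and p in the other, and p + k ≠ p since k ≥ 1. So xy²z is not a palindrome, i.e. xy²z ∉ L.

This contradicts the pumping lemma, which requires xy^i z ∈ L for all i ≥ 0.
Hence L = {w ∈ {a,b}* : w = w^R} is not regular. ∎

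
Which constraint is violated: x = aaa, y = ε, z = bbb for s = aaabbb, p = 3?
Violated: |y| > 0

The decomposition x = aaa, y = ε, z = bbb for s = aaabbb with p = 3
violates the constraint: |y| > 0

|y| = 0, but the pumping lemma requires |y| > 0 (y must be non-empty).

Pumping lemma constraints:
1. xyz = s (decomposition is valid)
2. |xy| ≤ p
3. |y| > 0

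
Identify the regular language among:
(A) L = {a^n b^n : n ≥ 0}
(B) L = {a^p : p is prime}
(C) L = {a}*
(C) {a}*

(C) L = {a}* is regular.

This can be recognized by a finite automaton (DFA/NFA).
Regular expressions like {a}* define regular languages.

The other choices are not regular:
- {a^p : p is prime}: After pumping, the length becomes composite
- {a^n b^n : n ≥ 0}: After pumping, the number of a's and b's become unequal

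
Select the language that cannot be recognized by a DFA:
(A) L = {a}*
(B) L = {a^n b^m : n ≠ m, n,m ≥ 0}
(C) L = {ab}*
(B) {a^n b^m : n ≠ m, n,m ≥ 0}

(B) L = {a^n b^m : n ≠ m, n,m ≥ 0} is NOT regular.

The pumping lemma can be used to prove this:
After pumping a's, we can make n = m

The other languages are regular because they can be recognized by finite automata.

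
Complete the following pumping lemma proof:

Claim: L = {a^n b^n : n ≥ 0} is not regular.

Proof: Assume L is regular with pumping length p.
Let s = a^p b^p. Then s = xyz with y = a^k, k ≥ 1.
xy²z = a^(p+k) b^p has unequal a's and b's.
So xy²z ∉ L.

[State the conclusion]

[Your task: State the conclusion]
This contradicts the pumping lemma for regular languages,
which guarantees xy^i z ∈ L for all i ≥ 0.

Since our assumption that L is regular leads to a contradiction,
we conclude that L = {a^n b^n : n ≥ 0} is NOT regular. ∎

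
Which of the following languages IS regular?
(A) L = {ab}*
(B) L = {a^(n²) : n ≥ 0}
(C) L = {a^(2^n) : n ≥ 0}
(A) {ab}*

(A) L = {ab}* is regular.

This can be recognized by a finite automaton (DFA/NFA).
Regular expressions like {ab}* define regular languages.

The other choices are not regular:
- {a^(2^n) : n ≥ 0}: After pumping, length is no longer a power of 2
- {a^(n²) : n ≥ 0}: After pumping, length is no longer a perfect square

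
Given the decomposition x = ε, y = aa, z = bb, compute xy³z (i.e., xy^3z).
aaaaaabb

Given x = '', y = 'aa', z = 'bb' and i = 3:

xy^3z = x + y·y·...·y (3 times) + z
       = '' + 'aa'^3 + 'bb'
       = '' + 'aaaaaa' + 'bb'
       = 'aaaaaabb'

The pumped string is 'aaaaaabb' with length 8.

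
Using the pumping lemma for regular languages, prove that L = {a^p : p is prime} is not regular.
Assume for contradiction that L is regular, and let p ≥ 1 be the pumping length given by the pumping lemma.
Choose a prime q with q ≥ p (one exists because there are infinitely many primes) and let s = a^q. Then s ∈ L and |s| = q ≥ p.
By the pumping lemma, s = xyz for some x, y, z with |xy| ≤ p, |y| ≥ 1, and xy^i z ∈ L for every i ≥ 0.
Here y = a^k for some k with 1 ≤ k ≤ p, and xy^i z = a^(q + (i − 1)k) for every i ≥ 0.

Take i = q + 1: |xy^(q+1) z| = q + qk = q(k + 1).
Both factors satisfy q ≥ 2 and k + 1 ≥ 2, so q(k + 1) is composite, and xy^(q+1) z ∉ L.

This contradicts the pumping lemma, which requires xy^i z ∈ L for all i ≥ 0.
Hence L = {a^p : p is prime} is not regular. ∎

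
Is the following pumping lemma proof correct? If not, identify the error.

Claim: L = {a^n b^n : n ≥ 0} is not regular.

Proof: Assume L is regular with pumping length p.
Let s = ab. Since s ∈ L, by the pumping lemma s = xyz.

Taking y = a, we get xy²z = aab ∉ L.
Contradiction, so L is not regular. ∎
The proof is INCORRECT.

Error: The string s = ab may be shorter than p.
The pumping lemma only applies to strings with |s| ≥ p, and p is not under our control.
We must choose s in terms of p, e.g. s = a^p b^p, to ensure |s| ≥ p.
(The proof also fixes one particular y; a valid argument must handle every decomposition with |xy| ≤ p and |y| ≥ 1 — for s = a^p b^p this forces y = a^k, and then xy²z = a^(p+k) b^p ∉ L.)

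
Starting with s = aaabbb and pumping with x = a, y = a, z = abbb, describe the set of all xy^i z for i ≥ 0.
{xy^i z : i ≥ 0} = {a^(2+i) b^3 : i ≥ 0} = {aabbb, aaabbb, aaaabbb, ...}

With x = a, y = a, z = abbb: Starting with aaabbb and pumping the second 'a', we get strings with 2+i a's followed by 3 b's for i = 0, 1, 2, ...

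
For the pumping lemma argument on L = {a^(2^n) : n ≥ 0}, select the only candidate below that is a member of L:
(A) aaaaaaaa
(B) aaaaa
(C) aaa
(A) aaaaaaaa

The pumping lemma is applied to a string s that lies in L, so first check membership of each option:
- (A) aaaaaaaa has length 8 = 2^3, so it is in L ✓
- (B) aaaaa has length 5, strictly between 2^2 = 4 and 2^3 = 8, so it is not in L ✗
- (C) aaa has length 3, strictly between 2^1 = 2 and 2^2 = 4, so it is not in L ✗

Only (A) aaaaaaaa is in L, so it is the only candidate that could play the role of s.
(In a complete proof one picks s in terms of the pumping length p so that |s| ≥ p is guaranteed; a fixed string like aaaaaaaa illustrates the shape of such an s.)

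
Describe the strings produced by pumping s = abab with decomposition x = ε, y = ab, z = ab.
{xy^i z : i ≥ 0} = {(ab)^(i+1) : i ≥ 0} = {ab, abab, ababab, ...}

With x = ε, y = ab, z = ab: Pumping 'ab' gives strings of alternating a's and b's.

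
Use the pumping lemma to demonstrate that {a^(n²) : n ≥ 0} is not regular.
Assume for contradiction that L is regular, and let p ≥ 1 be the pumping length given by the pumping lemma.
Choose s = a^(p²). Then s ∈ L and |s| = p² ≥ p.
By the pumping lemma, s = xyz for some x, y, z with |xy| ≤ p, |y| ≥ 1, and xy^i z ∈ L for every i ≥ 0.
Here y = a^k for some k with 1 ≤ k ≤ |xy| ≤ p.

Take i = 2: |xy²z| = p² + k.
Now p² < p² + k ≤ p² + p < p² + 2p + 1 = (p + 1)².
So |xy²z| lies strictly between the consecutive squares p² and (p + 1)², hence is not a perfect square, and xy²z ∉ L.

This contradicts the pumping lemma, which requires xy^i z ∈ L for all i ≥ 0.
Hence L = {a^(n²) : n ≥ 0} is not regular. ∎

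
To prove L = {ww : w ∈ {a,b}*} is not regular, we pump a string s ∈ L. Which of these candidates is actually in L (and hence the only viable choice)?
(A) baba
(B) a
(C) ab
(A) baba

The pumping lemma is applied to a string s that lies in L, so first check membership of each option:
- (A) baba splits into halves ba · ba, which are equal, so it is in L (w = ba) ✓
- (B) a has odd length 1, so it cannot be written as ww and is not in L ✗
- (C) ab has length 2; its halves are a and b, which differ, so it is not in L ✗

Only (A) baba is in L, so it is the only candidate that could play the role of s.
(In a complete proof one picks s in terms of the pumping length p so that |s| ≥ p is guaranteed; a fixed string like baba illustrates the shape of such an s.)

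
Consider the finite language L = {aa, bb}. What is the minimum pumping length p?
p = 3

For a finite language L, the pumping lemma holds vacuously if p > max|s| for s ∈ L.

The longest string in L = {aa, bb} has length 2.
If p = 3, then no string s ∈ L has |s| ≥ p, so the condition is vacuously true.

The minimum pumping length is p = 3.

Why no smaller p works: for any p ≤ 2, the longest string s ∈ L has |s| = 2 ≥ p, so it would
have to be pumpable; but pumping up (i = 2, 3, ...) produces ever longer strings, which cannot all lie in the
finite language L. So the pumping property fails for every p ≤ 2.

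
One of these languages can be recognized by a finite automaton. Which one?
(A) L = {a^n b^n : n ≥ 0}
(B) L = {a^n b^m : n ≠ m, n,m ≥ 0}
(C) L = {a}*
(C) {a}*

(C) L = {a}* is regular.

This can be recognized by a finite automaton (DFA/NFA).
Regular expressions like {a}* define regular languages.

The other choices are not regular:
- {a^n b^m : n ≠ m, n,m ≥ 0}: After pumping a's, we can make n = m
- {a^n b^n : n ≥ 0}: After pumping, the number of a's and b's become unequal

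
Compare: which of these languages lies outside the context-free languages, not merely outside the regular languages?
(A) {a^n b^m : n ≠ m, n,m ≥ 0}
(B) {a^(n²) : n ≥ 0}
(B) {a^(n²) : n ≥ 0}

(B) {a^(n²) : n ≥ 0} requires the CFL pumping lemma.

- {a^n b^m : n ≠ m, n,m ≥ 0} is context-free (but not regular)
  • Can be shown non-regular with the regular pumping lemma
  • After pumping a's, we can make n = m

- {a^(n²) : n ≥ 0} is NOT context-free
  • Requires the CFL pumping lemma to prove
  • Gaps between squares grow unboundedly

The CFL pumping lemma is "stronger" in that it can prove non-membership
in the larger class of context-free languages.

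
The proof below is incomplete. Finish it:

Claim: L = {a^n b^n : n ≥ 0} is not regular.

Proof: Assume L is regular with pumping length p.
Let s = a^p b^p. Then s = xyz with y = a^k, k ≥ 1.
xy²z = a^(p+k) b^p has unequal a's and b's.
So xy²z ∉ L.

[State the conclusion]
This contradicts the pumping lemma for regular languages,
which guarantees xy^i z ∈ L for all i ≥ 0.

Since our assumption that L is regular leads to a contradiction,
we conclude that L = {a^n b^n : n ≥ 0} is NOT regular. ∎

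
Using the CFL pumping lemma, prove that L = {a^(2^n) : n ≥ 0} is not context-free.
Assume for contradiction that L is context-free, and let p ≥ 1 be the pumping length given by the pumping lemma for CFLs.
Choose s = a^(2^p). Then s ∈ L and |s| = 2^p ≥ p.
By the CFL pumping lemma, s = uvxyz for some u, v, x, y, z with |vxy| ≤ p, |vy| ≥ 1, and uv^i xy^i z ∈ L for every i ≥ 0.
All symbols are a's, so only lengths matter: let k = |vy|, with 1 ≤ k ≤ |vxy| ≤ p < 2^p.

Take i = 2: |uv²xy²z| = 2^p + k, and 2^p < 2^p + k < 2^p + 2^p = 2^(p+1).
So the length lies strictly between consecutive powers of two and is not a power of 2; uv²xy²z ∉ L.

This contradicts the CFL pumping lemma, which requires uv^i xy^i z ∈ L for all i ≥ 0.
Hence L = {a^(2^n) : n ≥ 0} is not context-free. ∎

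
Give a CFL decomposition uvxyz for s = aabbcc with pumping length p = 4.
u='a', v='a', x='bb', y='c', z='c'

For s = aabbcc with pumping length p = 4:

One valid decomposition:
- u = 'a'
- v = 'a'
- x = 'bb'
- y = 'c'
- z = 'c'

Verification:
- uvxyz = 'a' + 'a' + 'bb' + 'c' + 'c' = aabbcc ✓
- |vxy| = |'abbc'| = 4 ≤ 4 ✓
- |vy| = |'ac'| = 2 > 0 ✓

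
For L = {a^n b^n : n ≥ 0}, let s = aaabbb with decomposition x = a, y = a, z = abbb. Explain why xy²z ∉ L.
xy²z = aaaabbb ∉ L

Pumping with i = 2 replaces y = a by y² = aa:
- Original: s = xyz = aaabbb; aaabbb = a^3 b^3 has equal counts (3 = 3), so it is in L
- Pumped: xy²z = a · aa · abbb = aaaabbb
- aaaabbb has 4 a's and 3 b's; 4 ≠ 3, so it is not in L

The pumping lemma would require xy²z ∈ L, so this decomposition yields a contradiction.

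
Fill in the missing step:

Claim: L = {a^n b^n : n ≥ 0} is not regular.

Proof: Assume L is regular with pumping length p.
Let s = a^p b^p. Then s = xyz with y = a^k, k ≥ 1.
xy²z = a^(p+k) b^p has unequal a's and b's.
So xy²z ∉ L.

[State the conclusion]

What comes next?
This contradicts the pumping lemma for regular languages,
which guarantees xy^i z ∈ L for all i ≥ 0.

Since our assumption that L is regular leads to a contradiction,
we conclude that L = {a^n b^n : n ≥ 0} is NOT regular. ∎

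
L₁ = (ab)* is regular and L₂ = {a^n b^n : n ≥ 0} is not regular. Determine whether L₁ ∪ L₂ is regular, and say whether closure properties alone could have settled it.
No — L₁ ∪ L₂ is not regular.

Let U = (ab)* ∪ {a^n b^n}. If U were regular, then U ∩ aa*bb* would be regular (closure under intersection with a regular language). But (ab)* ∩ aa*bb* = {ab} and {a^n b^n} ∩ aa*bb* = {a^n b^n : n ≥ 1}, so U ∩ aa*bb* = {a^n b^n : n ≥ 1}, which is not regular. Hence U is not regular.

Note that the bare facts "L₁ regular, L₂ non-regular" do not settle the question by themselves: the closure of regular languages under ∪, ∩, complement and difference applies only when BOTH operands are regular. With a non-regular operand the result can come out regular or non-regular depending on the specific languages, so one has to work out L₁ ∪ L₂ for this particular pair, as above.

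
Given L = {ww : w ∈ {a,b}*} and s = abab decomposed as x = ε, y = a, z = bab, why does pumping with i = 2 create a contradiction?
xy²z = aabab ∉ L

Pumping with i = 2 replaces y = a by y² = aa:
- Original: s = xyz = abab; abab splits into halves ab · ab, which are equal, so it is in L (w = ab)
- Pumped: xy²z = ε · aa · bab = aabab
- aabab has odd length 5, so it cannot be written as ww and is not in L

The pumping lemma would require xy²z ∈ L, so this decomposition yields a contradiction.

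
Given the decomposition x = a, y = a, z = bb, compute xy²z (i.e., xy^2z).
aaabb

Given x = 'a', y = 'a', z = 'bb' and i = 2:

xy^2z = x + y·y·...·y (2 times) + z
       = 'a' + 'a'^2 + 'bb'
       = 'a' + 'aa' + 'bb'
       = 'aaabb'

The pumped string is 'aaabb' with length 5.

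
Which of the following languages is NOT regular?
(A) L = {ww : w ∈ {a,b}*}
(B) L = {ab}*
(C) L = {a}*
(A) {ww : w ∈ {a,b}*}

(A) L = {ww : w ∈ {a,b}*} is NOT regular.

The pumping lemma can be used to prove this:
After pumping, the two halves no longer match

The other languages are regular because they can be recognized by finite automata.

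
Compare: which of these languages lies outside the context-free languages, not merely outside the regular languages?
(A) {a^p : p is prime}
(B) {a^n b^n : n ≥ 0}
(A) {a^p : p is prime}

(A) {a^p : p is prime} requires the CFL pumping lemma.

- {a^n b^n : n ≥ 0} is context-free (but not regular)
  • Can be shown non-regular with the regular pumping lemma
  • After pumping, the number of a's and b's become unequal

- {a^p : p is prime} is NOT context-free
  • Requires the CFL pumping lemma to prove
  • The CFL pumping lemma also fails because prime gaps are unbounded

The CFL pumping lemma is "stronger" in that it can prove non-membership
in the larger class of context-free languages.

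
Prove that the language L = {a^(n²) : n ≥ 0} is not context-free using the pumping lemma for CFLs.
Assume for contradiction that L is context-free, and let p ≥ 1 be the pumping length given by the pumping lemma for CFLs.
Choose s = a^(p²). Then s ∈ L and |s| = p² ≥ p.
By the CFL pumping lemma, s = uvxyz for some u, v, x, y, z with |vxy| ≤ p, |vy| ≥ 1, and uv^i xy^i z ∈ L for every i ≥ 0.
All symbols are a's, so only lengths matter: let k = |vy|, with 1 ≤ k ≤ |vxy| ≤ p.

Take i = 2: |uv²xy²z| = p² + k, and p² < p² + k ≤ p² + p < (p + 1)².
So the length lies strictly between consecutive squares and is not a perfect square; uv²xy²z ∉ L.

This contradicts the CFL pumping lemma, which requires uv^i xy^i z ∈ L for all i ≥ 0.
Hence L = {a^(n²) : n ≥ 0} is not context-free. ∎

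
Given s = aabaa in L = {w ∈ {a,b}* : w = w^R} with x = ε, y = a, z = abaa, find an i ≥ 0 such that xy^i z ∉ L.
i = 0

xy⁰z = ε · ε · abaa = abaa; abaa reversed is aaba ≠ abaa, so it is not a palindrome and is not in L.
(Other choices also work, e.g. i = 2, 3; only i = 1 is guaranteed to stay in L since xy¹z = s.)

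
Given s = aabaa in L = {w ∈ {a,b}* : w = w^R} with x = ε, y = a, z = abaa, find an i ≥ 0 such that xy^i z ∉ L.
i = 0

xy⁰z = ε · ε · abaa = abaa; abaa reversed is aaba ≠ abaa, so it is not a palindrome and is not in L.
(Other choices also work, e.g. i = 2, 3; only i = 1 is guaranteed to stay in L since xy¹z = s.)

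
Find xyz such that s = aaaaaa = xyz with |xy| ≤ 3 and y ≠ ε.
x = 'a', y = 'a', z = 'aaaa'

For s = aaaaaa and p = 3, one valid decomposition is:
- x = 'a' (length 1)
- y = 'a' (length 1)
- z = 'aaaa' (length 4)

Verification:
- xyz = 'a' + 'a' + 'aaaa' = aaaaaa ✓
- |xy| = 2 ≤ 3 ✓
- |y| = 1 > 0 ✓

All pumping lemma constraints are satisfied.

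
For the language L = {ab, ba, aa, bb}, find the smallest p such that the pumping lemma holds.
p = 3

For a finite language L, the pumping lemma holds vacuously if p > max|s| for s ∈ L.

The longest string in L = {ab, ba, aa, bb} has length 2.
If p = 3, then no string s ∈ L has |s| ≥ p, so the condition is vacuously true.

The minimum pumping length is p = 3.

Why no smaller p works: for any p ≤ 2, the longest string s ∈ L has |s| = 2 ≥ p, so it would
have to be pumpable; but pumping up (i = 2, 3, ...) produces ever longer strings, which cannot all lie in the
finite language L. So the pumping property fails for every p ≤ 2.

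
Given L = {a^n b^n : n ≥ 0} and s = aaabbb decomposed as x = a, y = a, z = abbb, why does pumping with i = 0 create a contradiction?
xy⁰z = aabbb ∉ L

Pumping with i = 0 replaces y = a by y⁰ = ε:
- Original: s = xyz = aaabbb; aaabbb = a^3 b^3 has equal counts (3 = 3), so it is in L
- Pumped: xy⁰z = a · ε · abbb = aabbb
- aabbb has 2 a's and 3 b's; 2 ≠ 3, so it is not in L

The pumping lemma would require xy⁰z ∈ L, so this decomposition yields a contradiction.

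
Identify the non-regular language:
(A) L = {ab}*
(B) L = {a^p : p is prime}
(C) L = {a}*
(B) {a^p : p is prime}

(B) L = {a^p : p is prime} is NOT regular.

The pumping lemma can be used to prove this:
After pumping, the length becomes composite

The other languages are regular because they can be recognized by finite automata.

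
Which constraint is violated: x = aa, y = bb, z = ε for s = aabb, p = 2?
Violated: |xy| ≤ p

The decomposition x = aa, y = bb, z = ε for s = aabb with p = 2
violates the constraint: |xy| ≤ p

|xy| = |aabb| = 4 > 2 = p. The decomposition puts too many characters in xy.

Pumping lemma constraints:
1. xyz = s (decomposition is valid)
2. |xy| ≤ p
3. |y| > 0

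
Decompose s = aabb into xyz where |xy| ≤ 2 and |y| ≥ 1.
x = '', y = 'aa', z = 'bb'

For s = aabb and p = 2, one valid decomposition is:
- x = '' (length 0)
- y = 'aa' (length 2)
- z = 'bb' (length 2)

Verification:
- xyz = '' + 'aa' + 'bb' = aabb ✓
- |xy| = 2 ≤ 2 ✓
- |y| = 2 > 0 ✓

All pumping lemma constraints are satisfied.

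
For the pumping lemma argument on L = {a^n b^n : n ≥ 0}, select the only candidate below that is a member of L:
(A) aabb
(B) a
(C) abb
(A) aabb

The pumping lemma is applied to a string s that lies in L, so first check membership of each option:
- (A) aabb = a^2 b^2 has equal counts (2 = 2), so it is in L ✓
- (B) a has 1 a's and 0 b's; 1 ≠ 0, so it is not in L ✗
- (C) abb has 1 a's and 2 b's; 1 ≠ 2, so it is not in L ✗

Only (A) aabb is in L, so it is the only candidate that could play the role of s.
(In a complete proof one picks s in terms of the pumping length p so that |s| ≥ p is guaranteed; a fixed string like aabb illustrates the shape of such an s.)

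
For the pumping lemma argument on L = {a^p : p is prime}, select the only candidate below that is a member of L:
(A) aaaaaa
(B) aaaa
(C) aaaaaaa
(C) aaaaaaa

The pumping lemma is applied to a string s that lies in L, so first check membership of each option:
- (A) aaaaaa has length 6 = 2 × 3, which is not prime, so it is not in L ✗
- (B) aaaa has length 4 = 2 × 2, which is not prime, so it is not in L ✗
- (C) aaaaaaa has length 7, which is prime, so it is in L ✓

Only (C) aaaaaaa is in L, so it is the only candidate that could play the role of s.
(In a complete proof one picks s in terms of the pumping length p so that |s| ≥ p is guaranteed; a fixed string like aaaaaaa illustrates the shape of such an s.)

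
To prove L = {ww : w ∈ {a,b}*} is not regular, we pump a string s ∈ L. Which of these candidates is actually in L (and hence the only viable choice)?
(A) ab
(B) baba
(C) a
(B) baba

The pumping lemma is applied to a string s that lies in L, so first check membership of each option:
- (A) ab has length 2; its halves are a and b, which differ, so it is not in L ✗
- (B) baba splits into halves ba · ba, which are equal, so it is in L (w = ba) ✓
- (C) a has odd length 1, so it cannot be written as ww and is not in L ✗

Only (B) baba is in L, so it is the only candidate that could play the role of s.
(In a complete proof one picks s in terms of the pumping length p so that |s| ≥ p is guaranteed; a fixed string like baba illustrates the shape of such an s.)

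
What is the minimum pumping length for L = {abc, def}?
p = 4

For a finite language L, the pumping lemma holds vacuously if p > max|s| for s ∈ L.

The longest string in L = {abc, def} has length 3.
If p = 4, then no string s ∈ L has |s| ≥ p, so the condition is vacuously true.

The minimum pumping length is p = 4.

Why no smaller p works: for any p ≤ 3, the longest string s ∈ L has |s| = 3 ≥ p, so it would
have to be pumpable; but pumping up (i = 2, 3, ...) produces ever longer strings, which cannot all lie in the
finite language L. So the pumping property fails for every p ≤ 3.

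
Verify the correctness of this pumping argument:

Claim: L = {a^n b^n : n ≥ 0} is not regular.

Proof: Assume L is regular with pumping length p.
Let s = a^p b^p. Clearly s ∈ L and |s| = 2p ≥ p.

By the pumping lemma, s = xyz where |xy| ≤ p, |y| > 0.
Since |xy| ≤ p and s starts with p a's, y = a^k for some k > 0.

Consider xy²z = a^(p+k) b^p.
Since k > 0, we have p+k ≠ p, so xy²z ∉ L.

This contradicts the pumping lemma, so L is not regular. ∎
The proof is correct.

This proof is valid because:
1. The string s = a^p b^p is correctly in L
2. The decomposition analysis is correct: y must consist only of a's
3. The contradiction is valid: pumping increases a's but not b's
4. The conclusion follows logically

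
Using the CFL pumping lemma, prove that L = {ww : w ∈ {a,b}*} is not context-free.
Assume for contradiction that L is context-free, and let p ≥ 1 be the pumping length given by the pumping lemma for CFLs.
Choose s = a^p b^p a^p b^p. Then s ∈ L (take w = a^p b^p) and |s| = 4p ≥ p.
By the CFL pumping lemma, s = uvxyz for some u, v, x, y, z with |vxy| ≤ p, |vy| ≥ 1, and uv^i xy^i z ∈ L for every i ≥ 0.

Write s as four blocks A₁ B₁ A₂ B₂ with A₁ = A₂ = a^p and B₁ = B₂ = b^p. Since |vxy| ≤ p, the window vxy lies inside at most two adjacent blocks. Take i = 0 and let t = uxz, so |t| = 4p − |vy| with 1 ≤ |vy| ≤ p. If |t| is odd, t ∉ L immediately, so assume |vy| is even (hence |vy| ≥ 2) and |t|/2 = 2p − |vy|/2, which satisfies p ≤ |t|/2 ≤ 2p − 1.

Case 1 (vxy inside A₁B₁): t = a^(p−j) b^(p−l) a^p b^p with j + l = |vy|. The second half of t has length < 2p, so it is a suffix of the trailing a^p b^p and ends in b; the first half is a^(p−j) b^(p−l) a^((j+l)/2), which ends in a because (j+l)/2 ≥ 1. The halves differ, so t ∉ L.

Case 2 (vxy inside B₁A₂, straddling the middle): t = a^p b^(p−j) a^(p−l) b^p with j + l = |vy|. If t = ww, then w is a prefix of t of length ≥ p, so w begins with a^p; and w is a suffix of t of length ≥ p, so w ends with b^p. That forces |w| ≥ 2p, contradicting |w| = |t|/2 ≤ 2p − 1. So t ∉ L.

Case 3 (vxy inside A₂B₂): t = a^p b^p a^(p−j) b^(p−l) with j + l = |vy|. The first half of t is a prefix of a^p b^p, so it begins with a; the second half is b^((j+l)/2) a^(p−j) b^(p−l), which begins with b. The halves differ, so t ∉ L.

In every case uv⁰xy⁰z = uxz ∉ L.

This contradicts the CFL pumping lemma, which requires uv^i xy^i z ∈ L for all i ≥ 0.
Hence L = {ww : w ∈ {a,b}*} is not context-free. ∎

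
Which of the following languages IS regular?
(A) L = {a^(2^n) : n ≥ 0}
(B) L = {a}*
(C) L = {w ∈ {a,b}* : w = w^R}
(B) {a}*

(B) L = {a}* is regular.

This can be recognized by a finite automaton (DFA/NFA).
Regular expressions like {a}* define regular languages.

The other choices are not regular:
- {a^(2^n) : n ≥ 0}: After pumping, length is no longer a power of 2
- {w ∈ {a,b}* : w = w^R}: After pumping, the string is no longer symmetric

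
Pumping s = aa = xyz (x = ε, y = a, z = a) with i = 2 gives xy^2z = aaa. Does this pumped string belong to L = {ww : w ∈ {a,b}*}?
No

xy²z = ε · aa · a = aaa.
aaa has odd length 3, so it cannot be written as ww and is not in L.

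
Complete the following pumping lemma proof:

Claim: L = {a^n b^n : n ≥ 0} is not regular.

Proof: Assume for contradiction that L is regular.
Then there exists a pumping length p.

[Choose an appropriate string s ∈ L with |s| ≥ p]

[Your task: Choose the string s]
s = a^p b^p

This string is in L (has equal a's and b's) and has length 2p ≥ p.
Any decomposition xyz with |xy| ≤ p means y consists only of a's,
so pumping will unbalance the counts.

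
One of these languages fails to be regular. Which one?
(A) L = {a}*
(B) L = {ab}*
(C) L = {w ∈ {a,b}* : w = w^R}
(C) {w ∈ {a,b}* : w = w^R}

(C) L = {w ∈ {a,b}* : w = w^R} is NOT regular.

The pumping lemma can be used to prove this:
After pumping, the string is no longer symmetric

The other languages are regular because they can be recognized by finite automata.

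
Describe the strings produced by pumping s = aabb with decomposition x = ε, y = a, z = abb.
{xy^i z : i ≥ 0} = {a^(i+1) b^2 : i ≥ 0} = {abb, aabb, aaabb, ...}

With x = ε, y = a, z = abb: Starting with aabb and pumping the first 'a' (z = abb keeps the second 'a'), we get strings with i+1 a's followed by 2 b's for i = 0, 1, 2, ...; note bb is not produced because z always contributes one a.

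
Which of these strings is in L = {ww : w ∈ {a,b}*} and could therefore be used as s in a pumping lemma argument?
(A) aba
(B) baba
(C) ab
(B) baba

The pumping lemma is applied to a string s that lies in L, so first check membership of each option:
- (A) aba has odd length 3, so it cannot be written as ww and is not in L ✗
- (B) baba splits into halves ba · ba, which are equal, so it is in L (w = ba) ✓
- (C) ab has length 2; its halves are a and b, which differ, so it is not in L ✗

Only (B) baba is in L, so it is the only candidate that could play the role of s.
(In a complete proof one picks s in terms of the pumping length p so that |s| ≥ p is guaranteed; a fixed string like baba illustrates the shape of such an s.)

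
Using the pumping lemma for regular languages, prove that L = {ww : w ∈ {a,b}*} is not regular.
Assume for contradiction that L is regular, and let p ≥ 1 be the pumping length given by the pumping lemma.
Choose s = a^p b a^p b. Then s ∈ L (take w = a^p b) and |s| = 2p + 2 ≥ p.
By the pumping lemma, s = xyz for some x, y, z with |xy| ≤ p, |y| ≥ 1, and xy^i z ∈ L for every i ≥ 0.
Since |xy| ≤ p and the first p symbols of s are all a's, y = a^k for some k with 1 ≤ k ≤ p.

Take i = 2: t = xy²z = a^(p + k) b a^p b.
Suppose t = uu for some string u. The string t contains exactly two b's and ends in b, so u contains exactly one b and ends in b; hence u = a^j b for some j, and uu = a^j b a^j b. Comparing with t = a^(p + k) b a^p b forces j = p + k (first block) and j = p (second block), which is impossible since k ≥ 1. So t ∉ L.

This contradicts the pumping lemma, which requires xy^i z ∈ L for all i ≥ 0.
Hence L = {ww : w ∈ {a,b}*} is not regular. ∎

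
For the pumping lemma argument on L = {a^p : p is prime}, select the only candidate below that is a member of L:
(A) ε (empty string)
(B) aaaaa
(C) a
(B) aaaaa

The pumping lemma is applied to a string s that lies in L, so first check membership of each option:
- (A) ε has length 0, which is not prime, so it is not in L ✗
- (B) aaaaa has length 5, which is prime, so it is in L ✓
- (C) a has length 1, which is not prime, so it is not in L ✗

Only (B) aaaaa is in L, so it is the only candidate that could play the role of s.
(In a complete proof one picks s in terms of the pumping length p so that |s| ≥ p is guaranteed; a fixed string like aaaaa illustrates the shape of such an s.)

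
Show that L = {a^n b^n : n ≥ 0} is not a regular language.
Assume for contradiction that L is regular, and let p ≥ 1 be the pumping length given by the pumping lemma.
Choose s = a^p b^p. Then s ∈ L and |s| = 2p ≥ p.
By the pumping lemma, s = xyz for some x, y, z with |xy| ≤ p, |y| ≥ 1, and xy^i z ∈ L for every i ≥ 0.
Since |xy| ≤ p and the first p symbols of s are all a's, we must have y = a^k for some k with 1 ≤ k ≤ p.

Take i = 3: xy³z = a^(p + 2k) b^p.
This string has p + 2k a's but p b's, and p + 2k > p because k ≥ 1. So xy³z ∉ L.

This contradicts the pumping lemma, which requires xy^i z ∈ L for all i ≥ 0.
Hence L = {a^n b^n : n ≥ 0} is not regular. ∎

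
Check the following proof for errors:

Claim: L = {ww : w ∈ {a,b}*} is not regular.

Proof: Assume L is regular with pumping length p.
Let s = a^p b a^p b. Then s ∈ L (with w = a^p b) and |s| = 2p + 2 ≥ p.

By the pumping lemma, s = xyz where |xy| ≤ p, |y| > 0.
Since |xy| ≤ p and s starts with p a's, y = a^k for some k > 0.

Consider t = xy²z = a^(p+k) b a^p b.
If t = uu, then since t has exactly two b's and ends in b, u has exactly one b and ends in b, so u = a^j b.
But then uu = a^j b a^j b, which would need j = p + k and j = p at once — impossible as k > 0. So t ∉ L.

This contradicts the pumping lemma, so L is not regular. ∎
The proof is correct.

This proof is valid because:
1. s = a^p b a^p b is in L and is chosen in terms of p, so |s| ≥ p holds for every p
2. The decomposition analysis is correct: |xy| ≤ p forces y to lie inside the leading a's
3. The contradiction is valid: the argument shows a^(p+k) b a^p b cannot be split into two equal halves
4. The conclusion follows logically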